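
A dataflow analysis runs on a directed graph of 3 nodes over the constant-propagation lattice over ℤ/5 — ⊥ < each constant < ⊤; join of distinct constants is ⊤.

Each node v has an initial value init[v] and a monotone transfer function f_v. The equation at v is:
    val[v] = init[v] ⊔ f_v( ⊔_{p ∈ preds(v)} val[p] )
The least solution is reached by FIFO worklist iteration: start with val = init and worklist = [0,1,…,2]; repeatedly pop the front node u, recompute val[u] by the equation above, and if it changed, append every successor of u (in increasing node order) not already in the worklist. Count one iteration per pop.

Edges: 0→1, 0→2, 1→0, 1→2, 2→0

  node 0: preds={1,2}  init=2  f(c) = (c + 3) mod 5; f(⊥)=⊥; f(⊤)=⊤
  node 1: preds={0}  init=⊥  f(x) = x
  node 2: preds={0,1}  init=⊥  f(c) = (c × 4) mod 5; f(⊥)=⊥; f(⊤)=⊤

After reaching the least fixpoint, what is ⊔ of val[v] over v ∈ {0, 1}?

⊤

Worklist (7 pops):
  #1 pop 0: in=⊥ → 2 (no change)
  #2 pop 1: in=2 → 2 (was ⊥); enqueue [0]
  #3 pop 2: in=2 → 3 (was ⊥); enqueue []
  #4 pop 0: in=⊤ → ⊤ (was 2); enqueue [1,2]
  #5 pop 1: in=⊤ → ⊤ (was 2); enqueue [0]
  #6 pop 2: in=⊤ → ⊤ (was 3); enqueue []
  #7 pop 0: in=⊤ → ⊤ (no change)

Fixpoint:
  val[0] = ⊤
  val[1] = ⊤
  val[2] = ⊤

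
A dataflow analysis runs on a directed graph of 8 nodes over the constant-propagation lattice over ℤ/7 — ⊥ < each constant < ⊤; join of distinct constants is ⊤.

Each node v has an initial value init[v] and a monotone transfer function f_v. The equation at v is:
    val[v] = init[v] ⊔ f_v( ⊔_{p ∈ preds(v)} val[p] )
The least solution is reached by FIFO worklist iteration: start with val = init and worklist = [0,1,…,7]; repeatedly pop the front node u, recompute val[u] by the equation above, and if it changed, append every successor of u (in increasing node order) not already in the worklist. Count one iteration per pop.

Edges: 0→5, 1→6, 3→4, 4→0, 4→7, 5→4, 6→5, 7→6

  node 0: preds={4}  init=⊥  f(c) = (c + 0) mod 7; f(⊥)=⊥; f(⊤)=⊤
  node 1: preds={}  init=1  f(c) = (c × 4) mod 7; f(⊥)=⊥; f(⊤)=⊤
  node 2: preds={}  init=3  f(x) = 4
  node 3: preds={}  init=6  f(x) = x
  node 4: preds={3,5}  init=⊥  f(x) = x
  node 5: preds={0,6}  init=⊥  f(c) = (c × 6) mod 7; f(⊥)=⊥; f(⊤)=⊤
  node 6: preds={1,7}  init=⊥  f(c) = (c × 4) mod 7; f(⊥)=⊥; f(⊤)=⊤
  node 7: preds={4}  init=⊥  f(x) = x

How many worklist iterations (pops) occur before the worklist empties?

17

Trace (17 dequeues):
  [1] u=0 | in ⊥ | out ⊥ | ==
  [2] u=1 | in ⊥ | out 1 | ==
  [3] u=2 | in ⊥ | out ⊤ | prev 3 | push {}
  [4] u=3 | in ⊥ | out 6 | ==
  [5] u=4 | in 6 | out 6 | prev ⊥ | push {0}
  [6] u=5 | in ⊥ | out ⊥ | ==
  [7] u=6 | in 1 | out 4 | prev ⊥ | push {5}
  [8] u=7 | in 6 | out 6 | prev ⊥ | push {6}
  [9] u=0 | in 6 | out 6 | prev ⊥ | push {}
  [10] u=5 | in ⊤ | out ⊤ | prev ⊥ | push {4}
  [11] u=6 | in ⊤ | out ⊤ | prev 4 | push {5}
  [12] u=4 | in ⊤ | out ⊤ | prev 6 | push {0,7}
  [13] u=5 | in ⊤ | out ⊤ | ==
  [14] u=0 | in ⊤ | out ⊤ | prev 6 | push {5}
  [15] u=7 | in ⊤ | out ⊤ | prev 6 | push {6}
  [16] u=5 | in ⊤ | out ⊤ | ==
  [17] u=6 | in ⊤ | out ⊤ | ==

Converged values:
  [0] ⊤
  [1] 1
  [2] ⊤
  [3] 6
  [4] ⊤
  [5] ⊤
  [6] ⊤
  [7] ⊤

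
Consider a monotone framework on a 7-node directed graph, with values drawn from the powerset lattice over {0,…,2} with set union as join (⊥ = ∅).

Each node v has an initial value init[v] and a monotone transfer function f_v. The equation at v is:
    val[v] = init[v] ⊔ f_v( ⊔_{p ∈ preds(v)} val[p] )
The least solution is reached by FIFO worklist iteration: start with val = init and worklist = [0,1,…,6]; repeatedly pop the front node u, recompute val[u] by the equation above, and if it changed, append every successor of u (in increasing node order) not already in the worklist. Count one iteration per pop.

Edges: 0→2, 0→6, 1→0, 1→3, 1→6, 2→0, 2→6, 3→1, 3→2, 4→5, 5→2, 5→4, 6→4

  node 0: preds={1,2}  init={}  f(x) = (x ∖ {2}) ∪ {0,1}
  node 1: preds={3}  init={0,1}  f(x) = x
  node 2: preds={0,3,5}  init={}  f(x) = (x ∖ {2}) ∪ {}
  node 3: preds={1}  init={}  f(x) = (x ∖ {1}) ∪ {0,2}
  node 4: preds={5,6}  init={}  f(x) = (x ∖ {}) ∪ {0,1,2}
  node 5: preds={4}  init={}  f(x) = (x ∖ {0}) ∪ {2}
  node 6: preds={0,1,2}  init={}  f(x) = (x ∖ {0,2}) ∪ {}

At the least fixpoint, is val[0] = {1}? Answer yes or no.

no

Iteration log — 14 steps:
  step 1. node 0  ⊔preds={0,1}  new={0,1}  old={}  +wl: 
  step 2. node 1  ⊔preds={}  new={0,1}  stable
  step 3. node 2  ⊔preds={0,1}  new={0,1}  old={}  +wl: 0
  step 4. node 3  ⊔preds={0,1}  new={0,2}  old={}  +wl: 1,2
  step 5. node 4  ⊔preds={}  new={0,1,2}  old={}  +wl: 
  step 6. node 5  ⊔preds={0,1,2}  new={1,2}  old={}  +wl: 4
  step 7. node 6  ⊔preds={0,1}  new={1}  old={}  +wl: 
  step 8. node 0  ⊔preds={0,1}  new={0,1}  stable
  step 9. node 1  ⊔preds={0,2}  new={0,1,2}  old={0,1}  +wl: 0,3,6
  step 10. node 2  ⊔preds={0,1,2}  new={0,1}  stable
  step 11. node 4  ⊔preds={1,2}  new={0,1,2}  stable
  step 12. node 0  ⊔preds={0,1,2}  new={0,1}  stable
  step 13. node 3  ⊔preds={0,1,2}  new={0,2}  stable
  step 14. node 6  ⊔preds={0,1,2}  new={1}  stable

Least fixpoint reached:
  node 0: {0,1}
  node 1: {0,1,2}
  node 2: {0,1}
  node 3: {0,2}
  node 4: {0,1,2}
  node 5: {1,2}
  node 6: {1}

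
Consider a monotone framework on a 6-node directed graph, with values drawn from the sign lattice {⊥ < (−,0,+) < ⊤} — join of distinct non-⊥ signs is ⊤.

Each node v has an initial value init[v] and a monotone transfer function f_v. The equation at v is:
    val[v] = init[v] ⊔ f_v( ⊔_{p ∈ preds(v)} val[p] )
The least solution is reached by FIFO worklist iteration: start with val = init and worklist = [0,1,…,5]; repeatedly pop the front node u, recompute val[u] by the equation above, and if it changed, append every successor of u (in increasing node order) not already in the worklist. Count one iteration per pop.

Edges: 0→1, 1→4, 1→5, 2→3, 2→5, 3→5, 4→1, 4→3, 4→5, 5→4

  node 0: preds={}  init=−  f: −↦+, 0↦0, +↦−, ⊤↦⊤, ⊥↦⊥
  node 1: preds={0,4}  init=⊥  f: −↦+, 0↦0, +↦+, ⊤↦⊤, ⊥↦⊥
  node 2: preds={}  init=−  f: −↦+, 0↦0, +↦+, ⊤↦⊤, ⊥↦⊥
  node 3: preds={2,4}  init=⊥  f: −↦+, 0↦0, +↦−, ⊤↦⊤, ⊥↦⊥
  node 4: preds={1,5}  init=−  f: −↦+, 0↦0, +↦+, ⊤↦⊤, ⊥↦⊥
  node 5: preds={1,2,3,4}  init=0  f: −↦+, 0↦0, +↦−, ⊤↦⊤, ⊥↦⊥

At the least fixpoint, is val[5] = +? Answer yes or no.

no

Iteration log — 10 steps:
  step 1. node 0  ⊔preds=⊥  new=−  stable
  step 2. node 1  ⊔preds=−  new=+  old=⊥  +wl: 
  step 3. node 2  ⊔preds=⊥  new=−  stable
  step 4. node 3  ⊔preds=−  new=+  old=⊥  +wl: 
  step 5. node 4  ⊔preds=⊤  new=⊤  old=−  +wl: 1,3
  step 6. node 5  ⊔preds=⊤  new=⊤  old=0  +wl: 4
  step 7. node 1  ⊔preds=⊤  new=⊤  old=+  +wl: 5
  step 8. node 3  ⊔preds=⊤  new=⊤  old=+  +wl: 
  step 9. node 4  ⊔preds=⊤  new=⊤  stable
  step 10. node 5  ⊔preds=⊤  new=⊤  stable

Least fixpoint reached:
  node 0: −
  node 1: ⊤
  node 2: −
  node 3: ⊤
  node 4: ⊤
  node 5: ⊤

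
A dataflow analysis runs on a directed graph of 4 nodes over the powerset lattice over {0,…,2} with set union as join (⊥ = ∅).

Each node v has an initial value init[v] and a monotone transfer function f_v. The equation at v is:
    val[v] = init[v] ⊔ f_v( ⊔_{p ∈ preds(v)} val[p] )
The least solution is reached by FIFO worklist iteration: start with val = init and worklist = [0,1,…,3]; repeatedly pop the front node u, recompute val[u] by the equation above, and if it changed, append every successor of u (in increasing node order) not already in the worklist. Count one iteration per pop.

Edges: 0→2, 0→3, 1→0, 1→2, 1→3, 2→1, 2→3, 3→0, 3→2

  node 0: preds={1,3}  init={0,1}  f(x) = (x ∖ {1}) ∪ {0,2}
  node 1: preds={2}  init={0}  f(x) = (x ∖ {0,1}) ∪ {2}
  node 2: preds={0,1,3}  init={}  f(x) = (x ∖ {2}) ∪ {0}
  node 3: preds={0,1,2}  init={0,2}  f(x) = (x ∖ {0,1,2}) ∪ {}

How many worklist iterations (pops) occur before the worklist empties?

6

Iteration log — 6 steps:
  step 1. node 0  ⊔preds={0,2}  new={0,1,2}  old={0,1}  +wl: 
  step 2. node 1  ⊔preds={}  new={0,2}  old={0}  +wl: 0
  step 3. node 2  ⊔preds={0,1,2}  new={0,1}  old={}  +wl: 1
  step 4. node 3  ⊔preds={0,1,2}  new={0,2}  stable
  step 5. node 0  ⊔preds={0,2}  new={0,1,2}  stable
  step 6. node 1  ⊔preds={0,1}  new={0,2}  stable

Least fixpoint reached:
  node 0: {0,1,2}
  node 1: {0,2}
  node 2: {0,1}
  node 3: {0,2}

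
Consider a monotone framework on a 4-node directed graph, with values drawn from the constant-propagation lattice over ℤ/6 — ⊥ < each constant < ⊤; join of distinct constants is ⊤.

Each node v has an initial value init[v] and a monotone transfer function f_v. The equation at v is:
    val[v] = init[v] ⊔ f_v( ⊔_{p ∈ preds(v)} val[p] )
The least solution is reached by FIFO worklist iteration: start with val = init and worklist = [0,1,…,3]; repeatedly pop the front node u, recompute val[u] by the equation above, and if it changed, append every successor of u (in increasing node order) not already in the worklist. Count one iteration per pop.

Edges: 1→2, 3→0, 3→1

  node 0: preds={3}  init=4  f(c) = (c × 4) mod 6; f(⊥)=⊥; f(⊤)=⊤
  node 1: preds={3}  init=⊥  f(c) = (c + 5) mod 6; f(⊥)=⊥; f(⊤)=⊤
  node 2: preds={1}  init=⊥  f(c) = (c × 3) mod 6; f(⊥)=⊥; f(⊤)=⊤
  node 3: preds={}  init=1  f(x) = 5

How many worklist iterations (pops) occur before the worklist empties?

7

Worklist (7 pops):
  #1 pop 0: in=1 → 4 (no change)
  #2 pop 1: in=1 → 0 (was ⊥); enqueue []
  #3 pop 2: in=0 → 0 (was ⊥); enqueue []
  #4 pop 3: in=⊥ → ⊤ (was 1); enqueue [0,1]
  #5 pop 0: in=⊤ → ⊤ (was 4); enqueue []
  #6 pop 1: in=⊤ → ⊤ (was 0); enqueue [2]
  #7 pop 2: in=⊤ → ⊤ (was 0); enqueue []

Fixpoint:
  val[0] = ⊤
  val[1] = ⊤
  val[2] = ⊤
  val[3] = ⊤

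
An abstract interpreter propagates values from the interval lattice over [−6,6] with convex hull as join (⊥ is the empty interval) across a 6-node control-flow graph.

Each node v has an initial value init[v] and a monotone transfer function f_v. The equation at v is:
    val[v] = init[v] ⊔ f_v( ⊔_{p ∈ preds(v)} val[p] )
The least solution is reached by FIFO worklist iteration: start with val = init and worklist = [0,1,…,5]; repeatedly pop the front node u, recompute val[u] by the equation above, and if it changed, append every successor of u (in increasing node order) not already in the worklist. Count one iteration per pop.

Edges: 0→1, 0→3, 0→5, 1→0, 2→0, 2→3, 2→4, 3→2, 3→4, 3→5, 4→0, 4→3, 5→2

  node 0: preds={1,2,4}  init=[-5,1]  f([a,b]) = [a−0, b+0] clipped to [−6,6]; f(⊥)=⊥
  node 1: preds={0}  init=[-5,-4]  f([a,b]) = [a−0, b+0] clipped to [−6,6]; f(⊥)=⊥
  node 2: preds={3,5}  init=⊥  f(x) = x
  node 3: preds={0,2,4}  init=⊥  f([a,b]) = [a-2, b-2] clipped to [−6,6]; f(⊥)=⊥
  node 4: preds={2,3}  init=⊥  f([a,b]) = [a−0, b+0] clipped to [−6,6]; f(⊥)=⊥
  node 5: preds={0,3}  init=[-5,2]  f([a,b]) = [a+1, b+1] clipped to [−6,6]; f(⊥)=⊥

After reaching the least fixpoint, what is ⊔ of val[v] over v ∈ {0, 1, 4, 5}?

[-6,6]

Iteration log — 40 steps:
  step 1. node 0  ⊔preds=[-5,-4]  new=[-5,1]  stable
  step 2. node 1  ⊔preds=[-5,1]  new=[-5,1]  old=[-5,-4]  +wl: 0
  step 3. node 2  ⊔preds=[-5,2]  new=[-5,2]  old=⊥  +wl: 
  step 4. node 3  ⊔preds=[-5,2]  new=[-6,0]  old=⊥  +wl: 2
  step 5. node 4  ⊔preds=[-6,2]  new=[-6,2]  old=⊥  +wl: 3
  step 6. node 5  ⊔preds=[-6,1]  new=[-5,2]  stable
  step 7. node 0  ⊔preds=[-6,2]  new=[-6,2]  old=[-5,1]  +wl: 1,5
  step 8. node 2  ⊔preds=[-6,2]  new=[-6,2]  old=[-5,2]  +wl: 0,4
  step 9. node 3  ⊔preds=[-6,2]  new=[-6,0]  stable
  step 10. node 1  ⊔preds=[-6,2]  new=[-6,2]  old=[-5,1]  +wl: 
  step 11. node 5  ⊔preds=[-6,2]  new=[-5,3]  old=[-5,2]  +wl: 2
  step 12. node 0  ⊔preds=[-6,2]  new=[-6,2]  stable
  step 13. node 4  ⊔preds=[-6,2]  new=[-6,2]  stable
  step 14. node 2  ⊔preds=[-6,3]  new=[-6,3]  old=[-6,2]  +wl: 0,3,4
  step 15. node 0  ⊔preds=[-6,3]  new=[-6,3]  old=[-6,2]  +wl: 1,5
  step 16. node 3  ⊔preds=[-6,3]  new=[-6,1]  old=[-6,0]  +wl: 2
  step 17. node 4  ⊔preds=[-6,3]  new=[-6,3]  old=[-6,2]  +wl: 0,3
  step 18. node 1  ⊔preds=[-6,3]  new=[-6,3]  old=[-6,2]  +wl: 
  step 19. node 5  ⊔preds=[-6,3]  new=[-5,4]  old=[-5,3]  +wl: 
  step 20. node 2  ⊔preds=[-6,4]  new=[-6,4]  old=[-6,3]  +wl: 4
  step 21. node 0  ⊔preds=[-6,4]  new=[-6,4]  old=[-6,3]  +wl: 1,5
  step 22. node 3  ⊔preds=[-6,4]  new=[-6,2]  old=[-6,1]  +wl: 2
  step 23. node 4  ⊔preds=[-6,4]  new=[-6,4]  old=[-6,3]  +wl: 0,3
  step 24. node 1  ⊔preds=[-6,4]  new=[-6,4]  old=[-6,3]  +wl: 
  step 25. node 5  ⊔preds=[-6,4]  new=[-5,5]  old=[-5,4]  +wl: 
  step 26. node 2  ⊔preds=[-6,5]  new=[-6,5]  old=[-6,4]  +wl: 4
  step 27. node 0  ⊔preds=[-6,5]  new=[-6,5]  old=[-6,4]  +wl: 1,5
  step 28. node 3  ⊔preds=[-6,5]  new=[-6,3]  old=[-6,2]  +wl: 2
  step 29. node 4  ⊔preds=[-6,5]  new=[-6,5]  old=[-6,4]  +wl: 0,3
  step 30. node 1  ⊔preds=[-6,5]  new=[-6,5]  old=[-6,4]  +wl: 
  step 31. node 5  ⊔preds=[-6,5]  new=[-5,6]  old=[-5,5]  +wl: 
  step 32. node 2  ⊔preds=[-6,6]  new=[-6,6]  old=[-6,5]  +wl: 4
  step 33. node 0  ⊔preds=[-6,6]  new=[-6,6]  old=[-6,5]  +wl: 1,5
  step 34. node 3  ⊔preds=[-6,6]  new=[-6,4]  old=[-6,3]  +wl: 2
  step 35. node 4  ⊔preds=[-6,6]  new=[-6,6]  old=[-6,5]  +wl: 0,3
  step 36. node 1  ⊔preds=[-6,6]  new=[-6,6]  old=[-6,5]  +wl: 
  step 37. node 5  ⊔preds=[-6,6]  new=[-5,6]  stable
  step 38. node 2  ⊔preds=[-6,6]  new=[-6,6]  stable
  step 39. node 0  ⊔preds=[-6,6]  new=[-6,6]  stable
  step 40. node 3  ⊔preds=[-6,6]  new=[-6,4]  stable

Least fixpoint reached:
  node 0: [-6,6]
  node 1: [-6,6]
  node 2: [-6,6]
  node 3: [-6,4]
  node 4: [-6,6]
  node 5: [-5,6]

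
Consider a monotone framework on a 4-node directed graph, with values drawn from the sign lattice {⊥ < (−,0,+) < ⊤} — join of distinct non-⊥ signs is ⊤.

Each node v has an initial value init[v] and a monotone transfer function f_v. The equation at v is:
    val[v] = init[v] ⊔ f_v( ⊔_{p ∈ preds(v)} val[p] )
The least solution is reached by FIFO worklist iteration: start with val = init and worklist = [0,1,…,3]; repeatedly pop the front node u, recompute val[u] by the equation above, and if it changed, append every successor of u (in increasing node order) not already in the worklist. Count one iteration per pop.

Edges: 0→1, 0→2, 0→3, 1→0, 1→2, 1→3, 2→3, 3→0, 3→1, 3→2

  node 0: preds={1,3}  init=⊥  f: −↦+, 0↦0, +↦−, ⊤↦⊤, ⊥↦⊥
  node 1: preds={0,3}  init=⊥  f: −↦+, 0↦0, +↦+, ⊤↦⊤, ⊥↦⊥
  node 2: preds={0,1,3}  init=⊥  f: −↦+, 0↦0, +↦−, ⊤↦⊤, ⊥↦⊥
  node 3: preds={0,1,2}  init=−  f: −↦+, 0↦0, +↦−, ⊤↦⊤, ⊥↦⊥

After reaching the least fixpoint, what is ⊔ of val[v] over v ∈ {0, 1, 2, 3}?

Worklist (8 pops):
  #1 pop 0: in=− → + (was ⊥); enqueue []
  #2 pop 1: in=⊤ → ⊤ (was ⊥); enqueue [0]
  #3 pop 2: in=⊤ → ⊤ (was ⊥); enqueue []
  #4 pop 3: in=⊤ → ⊤ (was −); enqueue [1,2]
  #5 pop 0: in=⊤ → ⊤ (was +); enqueue [3]
  #6 pop 1: in=⊤ → ⊤ (no change)
  #7 pop 2: in=⊤ → ⊤ (no change)
  #8 pop 3: in=⊤ → ⊤ (no change)

Fixpoint:
  val[0] = ⊤
  val[1] = ⊤
  val[2] = ⊤
  val[3] = ⊤

⊤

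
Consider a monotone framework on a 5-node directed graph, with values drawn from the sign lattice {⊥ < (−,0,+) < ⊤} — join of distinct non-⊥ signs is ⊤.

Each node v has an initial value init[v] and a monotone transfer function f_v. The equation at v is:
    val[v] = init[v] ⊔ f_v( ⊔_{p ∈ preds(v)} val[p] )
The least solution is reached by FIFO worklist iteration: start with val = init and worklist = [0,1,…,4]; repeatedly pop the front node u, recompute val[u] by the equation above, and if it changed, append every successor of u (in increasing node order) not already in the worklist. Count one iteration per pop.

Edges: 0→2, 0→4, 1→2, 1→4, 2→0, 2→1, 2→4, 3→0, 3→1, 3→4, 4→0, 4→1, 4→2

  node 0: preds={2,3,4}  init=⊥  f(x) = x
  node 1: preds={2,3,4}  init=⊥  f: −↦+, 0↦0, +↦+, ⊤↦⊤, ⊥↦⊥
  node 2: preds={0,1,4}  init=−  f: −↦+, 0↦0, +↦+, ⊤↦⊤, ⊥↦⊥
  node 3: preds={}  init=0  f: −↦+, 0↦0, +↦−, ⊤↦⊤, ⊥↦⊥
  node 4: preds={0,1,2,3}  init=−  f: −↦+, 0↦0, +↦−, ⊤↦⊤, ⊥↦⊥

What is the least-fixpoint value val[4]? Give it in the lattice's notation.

⊤

Worklist (8 pops):
  #1 pop 0: in=⊤ → ⊤ (was ⊥); enqueue []
  #2 pop 1: in=⊤ → ⊤ (was ⊥); enqueue []
  #3 pop 2: in=⊤ → ⊤ (was −); enqueue [0,1]
  #4 pop 3: in=⊥ → 0 (no change)
  #5 pop 4: in=⊤ → ⊤ (was −); enqueue [2]
  #6 pop 0: in=⊤ → ⊤ (no change)
  #7 pop 1: in=⊤ → ⊤ (no change)
  #8 pop 2: in=⊤ → ⊤ (no change)

Fixpoint:
  val[0] = ⊤
  val[1] = ⊤
  val[2] = ⊤
  val[3] = 0
  val[4] = ⊤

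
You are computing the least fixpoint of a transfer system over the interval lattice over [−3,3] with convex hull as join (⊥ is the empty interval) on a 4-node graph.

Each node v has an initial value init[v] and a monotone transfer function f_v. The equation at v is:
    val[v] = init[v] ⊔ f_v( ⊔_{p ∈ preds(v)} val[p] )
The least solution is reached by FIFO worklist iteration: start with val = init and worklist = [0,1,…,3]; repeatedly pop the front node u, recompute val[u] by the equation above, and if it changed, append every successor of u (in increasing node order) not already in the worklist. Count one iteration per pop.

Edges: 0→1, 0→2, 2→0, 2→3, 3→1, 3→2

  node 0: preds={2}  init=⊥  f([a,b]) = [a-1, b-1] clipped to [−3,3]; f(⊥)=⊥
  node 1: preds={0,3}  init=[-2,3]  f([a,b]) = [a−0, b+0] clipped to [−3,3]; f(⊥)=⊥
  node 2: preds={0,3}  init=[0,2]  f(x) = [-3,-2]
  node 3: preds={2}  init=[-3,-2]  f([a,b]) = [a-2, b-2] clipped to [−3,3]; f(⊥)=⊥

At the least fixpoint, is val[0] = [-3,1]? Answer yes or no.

Iteration log — 7 steps:
  step 1. node 0  ⊔preds=[0,2]  new=[-1,1]  old=⊥  +wl: 
  step 2. node 1  ⊔preds=[-3,1]  new=[-3,3]  old=[-2,3]  +wl: 
  step 3. node 2  ⊔preds=[-3,1]  new=[-3,2]  old=[0,2]  +wl: 0
  step 4. node 3  ⊔preds=[-3,2]  new=[-3,0]  old=[-3,-2]  +wl: 1,2
  step 5. node 0  ⊔preds=[-3,2]  new=[-3,1]  old=[-1,1]  +wl: 
  step 6. node 1  ⊔preds=[-3,1]  new=[-3,3]  stable
  step 7. node 2  ⊔preds=[-3,1]  new=[-3,2]  stable

Least fixpoint reached:
  node 0: [-3,1]
  node 1: [-3,3]
  node 2: [-3,2]
  node 3: [-3,0]

yes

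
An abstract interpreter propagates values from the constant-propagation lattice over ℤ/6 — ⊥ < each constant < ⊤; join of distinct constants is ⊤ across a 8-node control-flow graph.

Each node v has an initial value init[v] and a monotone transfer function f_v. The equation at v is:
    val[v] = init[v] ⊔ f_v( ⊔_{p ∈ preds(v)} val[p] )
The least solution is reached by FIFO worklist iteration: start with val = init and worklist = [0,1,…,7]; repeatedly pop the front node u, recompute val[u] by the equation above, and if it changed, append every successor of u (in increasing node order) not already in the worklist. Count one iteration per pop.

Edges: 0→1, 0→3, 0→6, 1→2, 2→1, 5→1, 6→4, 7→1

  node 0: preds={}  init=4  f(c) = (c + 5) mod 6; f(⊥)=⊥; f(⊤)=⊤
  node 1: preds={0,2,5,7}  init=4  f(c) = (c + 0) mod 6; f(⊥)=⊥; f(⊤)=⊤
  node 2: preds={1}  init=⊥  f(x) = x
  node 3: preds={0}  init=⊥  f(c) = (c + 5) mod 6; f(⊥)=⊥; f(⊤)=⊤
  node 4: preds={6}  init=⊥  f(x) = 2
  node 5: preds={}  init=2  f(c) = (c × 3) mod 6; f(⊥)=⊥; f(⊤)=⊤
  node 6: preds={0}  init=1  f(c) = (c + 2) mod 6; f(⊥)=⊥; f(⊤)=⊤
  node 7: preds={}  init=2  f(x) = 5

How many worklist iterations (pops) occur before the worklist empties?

10

Iteration log — 10 steps:
  step 1. node 0  ⊔preds=⊥  new=4  stable
  step 2. node 1  ⊔preds=⊤  new=⊤  old=4  +wl: 
  step 3. node 2  ⊔preds=⊤  new=⊤  old=⊥  +wl: 1
  step 4. node 3  ⊔preds=4  new=3  old=⊥  +wl: 
  step 5. node 4  ⊔preds=1  new=2  old=⊥  +wl: 
  step 6. node 5  ⊔preds=⊥  new=2  stable
  step 7. node 6  ⊔preds=4  new=⊤  old=1  +wl: 4
  step 8. node 7  ⊔preds=⊥  new=⊤  old=2  +wl: 
  step 9. node 1  ⊔preds=⊤  new=⊤  stable
  step 10. node 4  ⊔preds=⊤  new=2  stable

Least fixpoint reached:
  node 0: 4
  node 1: ⊤
  node 2: ⊤
  node 3: 3
  node 4: 2
  node 5: 2
  node 6: ⊤
  node 7: ⊤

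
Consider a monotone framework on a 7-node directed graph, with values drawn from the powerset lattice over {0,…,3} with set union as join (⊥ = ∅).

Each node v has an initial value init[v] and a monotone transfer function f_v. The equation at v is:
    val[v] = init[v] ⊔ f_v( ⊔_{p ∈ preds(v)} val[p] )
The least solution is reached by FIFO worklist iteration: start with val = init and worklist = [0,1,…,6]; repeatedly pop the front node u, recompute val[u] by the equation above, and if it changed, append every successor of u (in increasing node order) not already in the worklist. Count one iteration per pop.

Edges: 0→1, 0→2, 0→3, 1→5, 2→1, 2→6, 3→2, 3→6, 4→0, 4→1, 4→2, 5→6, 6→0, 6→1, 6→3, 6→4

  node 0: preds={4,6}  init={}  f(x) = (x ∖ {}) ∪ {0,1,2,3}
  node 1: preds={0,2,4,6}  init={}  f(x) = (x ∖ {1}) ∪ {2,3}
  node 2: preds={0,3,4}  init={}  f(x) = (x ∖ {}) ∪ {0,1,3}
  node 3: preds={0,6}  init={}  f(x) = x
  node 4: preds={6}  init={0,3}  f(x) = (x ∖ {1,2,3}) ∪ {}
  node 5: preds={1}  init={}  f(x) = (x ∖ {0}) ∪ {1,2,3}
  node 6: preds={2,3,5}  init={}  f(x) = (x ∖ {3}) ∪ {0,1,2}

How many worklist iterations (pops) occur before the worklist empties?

Iteration log — 12 steps:
  step 1. node 0  ⊔preds={0,3}  new={0,1,2,3}  old={}  +wl: 
  step 2. node 1  ⊔preds={0,1,2,3}  new={0,2,3}  old={}  +wl: 
  step 3. node 2  ⊔preds={0,1,2,3}  new={0,1,2,3}  old={}  +wl: 1
  step 4. node 3  ⊔preds={0,1,2,3}  new={0,1,2,3}  old={}  +wl: 2
  step 5. node 4  ⊔preds={}  new={0,3}  stable
  step 6. node 5  ⊔preds={0,2,3}  new={1,2,3}  old={}  +wl: 
  step 7. node 6  ⊔preds={0,1,2,3}  new={0,1,2}  old={}  +wl: 0,3,4
  step 8. node 1  ⊔preds={0,1,2,3}  new={0,2,3}  stable
  step 9. node 2  ⊔preds={0,1,2,3}  new={0,1,2,3}  stable
  step 10. node 0  ⊔preds={0,1,2,3}  new={0,1,2,3}  stable
  step 11. node 3  ⊔preds={0,1,2,3}  new={0,1,2,3}  stable
  step 12. node 4  ⊔preds={0,1,2}  new={0,3}  stable

Least fixpoint reached:
  node 0: {0,1,2,3}
  node 1: {0,2,3}
  node 2: {0,1,2,3}
  node 3: {0,1,2,3}
  node 4: {0,3}
  node 5: {1,2,3}
  node 6: {0,1,2}

12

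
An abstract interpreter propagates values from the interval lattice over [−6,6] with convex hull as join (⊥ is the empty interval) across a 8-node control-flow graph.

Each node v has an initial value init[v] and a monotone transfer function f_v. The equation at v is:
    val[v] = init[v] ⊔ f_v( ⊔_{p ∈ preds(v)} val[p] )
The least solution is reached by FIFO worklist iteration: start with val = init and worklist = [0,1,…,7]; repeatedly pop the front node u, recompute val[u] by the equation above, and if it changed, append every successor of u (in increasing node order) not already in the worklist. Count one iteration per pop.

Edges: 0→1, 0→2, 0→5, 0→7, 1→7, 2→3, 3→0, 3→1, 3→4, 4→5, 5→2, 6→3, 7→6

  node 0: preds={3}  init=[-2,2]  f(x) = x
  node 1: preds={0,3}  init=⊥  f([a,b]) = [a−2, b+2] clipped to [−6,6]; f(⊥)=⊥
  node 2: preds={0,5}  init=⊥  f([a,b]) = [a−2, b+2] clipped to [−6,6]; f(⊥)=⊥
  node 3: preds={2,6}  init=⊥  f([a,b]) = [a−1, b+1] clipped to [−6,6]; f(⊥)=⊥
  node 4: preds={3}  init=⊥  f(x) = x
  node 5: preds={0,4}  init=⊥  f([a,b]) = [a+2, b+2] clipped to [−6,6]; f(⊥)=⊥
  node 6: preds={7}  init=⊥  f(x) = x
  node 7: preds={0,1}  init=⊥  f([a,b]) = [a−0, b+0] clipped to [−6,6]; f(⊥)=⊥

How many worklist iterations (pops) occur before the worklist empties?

Trace (24 dequeues):
  [1] u=0 | in ⊥ | out [-2,2] | ==
  [2] u=1 | in [-2,2] | out [-4,4] | prev ⊥ | push {}
  [3] u=2 | in [-2,2] | out [-4,4] | prev ⊥ | push {}
  [4] u=3 | in [-4,4] | out [-5,5] | prev ⊥ | push {0,1}
  [5] u=4 | in [-5,5] | out [-5,5] | prev ⊥ | push {}
  [6] u=5 | in [-5,5] | out [-3,6] | prev ⊥ | push {2}
  [7] u=6 | in ⊥ | out ⊥ | ==
  [8] u=7 | in [-4,4] | out [-4,4] | prev ⊥ | push {6}
  [9] u=0 | in [-5,5] | out [-5,5] | prev [-2,2] | push {5,7}
  [10] u=1 | in [-5,5] | out [-6,6] | prev [-4,4] | push {}
  [11] u=2 | in [-5,6] | out [-6,6] | prev [-4,4] | push {3}
  [12] u=6 | in [-4,4] | out [-4,4] | prev ⊥ | push {}
  [13] u=5 | in [-5,5] | out [-3,6] | ==
  [14] u=7 | in [-6,6] | out [-6,6] | prev [-4,4] | push {6}
  [15] u=3 | in [-6,6] | out [-6,6] | prev [-5,5] | push {0,1,4}
  [16] u=6 | in [-6,6] | out [-6,6] | prev [-4,4] | push {3}
  [17] u=0 | in [-6,6] | out [-6,6] | prev [-5,5] | push {2,5,7}
  [18] u=1 | in [-6,6] | out [-6,6] | ==
  [19] u=4 | in [-6,6] | out [-6,6] | prev [-5,5] | push {}
  [20] u=3 | in [-6,6] | out [-6,6] | ==
  [21] u=2 | in [-6,6] | out [-6,6] | ==
  [22] u=5 | in [-6,6] | out [-4,6] | prev [-3,6] | push {2}
  [23] u=7 | in [-6,6] | out [-6,6] | ==
  [24] u=2 | in [-6,6] | out [-6,6] | ==

Converged values:
  [0] [-6,6]
  [1] [-6,6]
  [2] [-6,6]
  [3] [-6,6]
  [4] [-6,6]
  [5] [-4,6]
  [6] [-6,6]
  [7] [-6,6]

24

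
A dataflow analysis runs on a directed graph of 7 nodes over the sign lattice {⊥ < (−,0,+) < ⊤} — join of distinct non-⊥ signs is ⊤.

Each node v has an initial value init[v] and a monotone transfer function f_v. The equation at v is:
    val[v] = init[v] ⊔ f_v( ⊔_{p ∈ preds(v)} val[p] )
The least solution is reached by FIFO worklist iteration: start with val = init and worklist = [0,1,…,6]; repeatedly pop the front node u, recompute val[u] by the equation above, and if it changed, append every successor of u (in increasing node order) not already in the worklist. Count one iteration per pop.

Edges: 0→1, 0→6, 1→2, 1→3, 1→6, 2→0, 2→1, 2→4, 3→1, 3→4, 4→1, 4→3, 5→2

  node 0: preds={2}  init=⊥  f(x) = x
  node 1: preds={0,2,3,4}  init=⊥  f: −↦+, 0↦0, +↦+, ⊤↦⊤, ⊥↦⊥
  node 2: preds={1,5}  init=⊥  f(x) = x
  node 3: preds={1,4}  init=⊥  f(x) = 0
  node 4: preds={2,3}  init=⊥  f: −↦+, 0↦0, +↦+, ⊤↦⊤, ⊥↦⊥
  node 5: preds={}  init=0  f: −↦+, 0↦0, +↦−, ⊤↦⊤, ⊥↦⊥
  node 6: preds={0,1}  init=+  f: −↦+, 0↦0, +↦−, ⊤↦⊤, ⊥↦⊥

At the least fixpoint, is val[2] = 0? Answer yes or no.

Trace (12 dequeues):
  [1] u=0 | in ⊥ | out ⊥ | ==
  [2] u=1 | in ⊥ | out ⊥ | ==
  [3] u=2 | in 0 | out 0 | prev ⊥ | push {0,1}
  [4] u=3 | in ⊥ | out 0 | prev ⊥ | push {}
  [5] u=4 | in 0 | out 0 | prev ⊥ | push {3}
  [6] u=5 | in ⊥ | out 0 | ==
  [7] u=6 | in ⊥ | out + | ==
  [8] u=0 | in 0 | out 0 | prev ⊥ | push {6}
  [9] u=1 | in 0 | out 0 | prev ⊥ | push {2}
  [10] u=3 | in 0 | out 0 | ==
  [11] u=6 | in 0 | out ⊤ | prev + | push {}
  [12] u=2 | in 0 | out 0 | ==

Converged values:
  [0] 0
  [1] 0
  [2] 0
  [3] 0
  [4] 0
  [5] 0
  [6] ⊤

yes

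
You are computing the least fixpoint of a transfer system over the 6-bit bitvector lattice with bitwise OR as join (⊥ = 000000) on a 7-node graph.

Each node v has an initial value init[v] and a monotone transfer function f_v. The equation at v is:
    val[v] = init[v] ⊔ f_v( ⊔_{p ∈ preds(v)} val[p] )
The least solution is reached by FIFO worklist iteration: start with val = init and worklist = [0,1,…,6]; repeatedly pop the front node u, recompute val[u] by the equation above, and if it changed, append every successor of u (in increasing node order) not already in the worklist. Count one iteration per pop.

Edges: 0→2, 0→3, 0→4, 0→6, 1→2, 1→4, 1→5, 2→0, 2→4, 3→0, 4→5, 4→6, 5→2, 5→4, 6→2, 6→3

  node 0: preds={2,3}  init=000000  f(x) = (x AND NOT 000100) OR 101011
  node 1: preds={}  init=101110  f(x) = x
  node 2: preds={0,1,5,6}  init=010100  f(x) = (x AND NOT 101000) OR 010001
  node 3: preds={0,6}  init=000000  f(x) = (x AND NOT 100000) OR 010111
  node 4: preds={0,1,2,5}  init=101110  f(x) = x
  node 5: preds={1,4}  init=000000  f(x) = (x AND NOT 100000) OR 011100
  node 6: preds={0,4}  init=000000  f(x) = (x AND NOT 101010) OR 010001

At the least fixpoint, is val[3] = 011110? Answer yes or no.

Iteration log — 11 steps:
  step 1. node 0  ⊔preds=010100  new=111011  old=000000  +wl: 
  step 2. node 1  ⊔preds=000000  new=101110  stable
  step 3. node 2  ⊔preds=111111  new=010111  old=010100  +wl: 0
  step 4. node 3  ⊔preds=111011  new=011111  old=000000  +wl: 
  step 5. node 4  ⊔preds=111111  new=111111  old=101110  +wl: 
  step 6. node 5  ⊔preds=111111  new=011111  old=000000  +wl: 2,4
  step 7. node 6  ⊔preds=111111  new=010101  old=000000  +wl: 3
  step 8. node 0  ⊔preds=011111  new=111011  stable
  step 9. node 2  ⊔preds=111111  new=010111  stable
  step 10. node 4  ⊔preds=111111  new=111111  stable
  step 11. node 3  ⊔preds=111111  new=011111  stable

Least fixpoint reached:
  node 0: 111011
  node 1: 101110
  node 2: 010111
  node 3: 011111
  node 4: 111111
  node 5: 011111
  node 6: 010101

no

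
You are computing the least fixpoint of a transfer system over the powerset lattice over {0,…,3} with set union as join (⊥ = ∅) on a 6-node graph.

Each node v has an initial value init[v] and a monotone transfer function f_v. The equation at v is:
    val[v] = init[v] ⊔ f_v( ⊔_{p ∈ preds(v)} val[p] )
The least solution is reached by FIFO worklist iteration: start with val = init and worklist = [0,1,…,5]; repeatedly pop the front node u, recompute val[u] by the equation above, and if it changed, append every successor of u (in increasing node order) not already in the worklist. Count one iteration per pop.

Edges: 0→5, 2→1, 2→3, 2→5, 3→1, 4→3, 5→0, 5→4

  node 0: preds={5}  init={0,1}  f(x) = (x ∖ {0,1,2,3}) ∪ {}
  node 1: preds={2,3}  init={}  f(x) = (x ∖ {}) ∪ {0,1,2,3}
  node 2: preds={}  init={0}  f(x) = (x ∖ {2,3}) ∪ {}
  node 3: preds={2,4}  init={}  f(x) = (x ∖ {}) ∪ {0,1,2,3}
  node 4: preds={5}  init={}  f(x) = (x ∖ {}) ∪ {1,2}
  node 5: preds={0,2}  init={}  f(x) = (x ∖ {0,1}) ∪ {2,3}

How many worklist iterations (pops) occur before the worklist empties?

11

Iteration log — 11 steps:
  step 1. node 0  ⊔preds={}  new={0,1}  stable
  step 2. node 1  ⊔preds={0}  new={0,1,2,3}  old={}  +wl: 
  step 3. node 2  ⊔preds={}  new={0}  stable
  step 4. node 3  ⊔preds={0}  new={0,1,2,3}  old={}  +wl: 1
  step 5. node 4  ⊔preds={}  new={1,2}  old={}  +wl: 3
  step 6. node 5  ⊔preds={0,1}  new={2,3}  old={}  +wl: 0,4
  step 7. node 1  ⊔preds={0,1,2,3}  new={0,1,2,3}  stable
  step 8. node 3  ⊔preds={0,1,2}  new={0,1,2,3}  stable
  step 9. node 0  ⊔preds={2,3}  new={0,1}  stable
  step 10. node 4  ⊔preds={2,3}  new={1,2,3}  old={1,2}  +wl: 3
  step 11. node 3  ⊔preds={0,1,2,3}  new={0,1,2,3}  stable

Least fixpoint reached:
  node 0: {0,1}
  node 1: {0,1,2,3}
  node 2: {0}
  node 3: {0,1,2,3}
  node 4: {1,2,3}
  node 5: {2,3}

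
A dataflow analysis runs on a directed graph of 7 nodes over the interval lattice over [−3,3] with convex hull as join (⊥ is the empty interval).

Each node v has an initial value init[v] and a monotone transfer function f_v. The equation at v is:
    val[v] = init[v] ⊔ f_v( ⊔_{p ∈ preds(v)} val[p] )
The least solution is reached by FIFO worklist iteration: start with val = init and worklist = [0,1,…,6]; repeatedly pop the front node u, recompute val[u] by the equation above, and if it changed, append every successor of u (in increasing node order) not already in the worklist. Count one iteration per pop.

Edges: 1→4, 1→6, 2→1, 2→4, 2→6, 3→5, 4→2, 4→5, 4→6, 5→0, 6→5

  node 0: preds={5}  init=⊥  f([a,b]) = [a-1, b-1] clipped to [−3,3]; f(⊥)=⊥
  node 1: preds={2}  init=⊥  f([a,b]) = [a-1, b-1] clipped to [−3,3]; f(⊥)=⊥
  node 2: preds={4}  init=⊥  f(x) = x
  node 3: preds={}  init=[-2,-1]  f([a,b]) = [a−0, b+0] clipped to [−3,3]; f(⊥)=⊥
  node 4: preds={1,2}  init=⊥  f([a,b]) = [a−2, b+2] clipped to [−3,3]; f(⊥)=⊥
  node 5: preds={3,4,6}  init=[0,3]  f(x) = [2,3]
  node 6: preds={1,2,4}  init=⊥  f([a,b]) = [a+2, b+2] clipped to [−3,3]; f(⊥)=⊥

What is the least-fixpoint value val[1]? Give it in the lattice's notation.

⊥

Iteration log — 7 steps:
  step 1. node 0  ⊔preds=[0,3]  new=[-1,2]  old=⊥  +wl: 
  step 2. node 1  ⊔preds=⊥  new=⊥  stable
  step 3. node 2  ⊔preds=⊥  new=⊥  stable
  step 4. node 3  ⊔preds=⊥  new=[-2,-1]  stable
  step 5. node 4  ⊔preds=⊥  new=⊥  stable
  step 6. node 5  ⊔preds=[-2,-1]  new=[0,3]  stable
  step 7. node 6  ⊔preds=⊥  new=⊥  stable

Least fixpoint reached:
  node 0: [-1,2]
  node 1: ⊥
  node 2: ⊥
  node 3: [-2,-1]
  node 4: ⊥
  node 5: [0,3]
  node 6: ⊥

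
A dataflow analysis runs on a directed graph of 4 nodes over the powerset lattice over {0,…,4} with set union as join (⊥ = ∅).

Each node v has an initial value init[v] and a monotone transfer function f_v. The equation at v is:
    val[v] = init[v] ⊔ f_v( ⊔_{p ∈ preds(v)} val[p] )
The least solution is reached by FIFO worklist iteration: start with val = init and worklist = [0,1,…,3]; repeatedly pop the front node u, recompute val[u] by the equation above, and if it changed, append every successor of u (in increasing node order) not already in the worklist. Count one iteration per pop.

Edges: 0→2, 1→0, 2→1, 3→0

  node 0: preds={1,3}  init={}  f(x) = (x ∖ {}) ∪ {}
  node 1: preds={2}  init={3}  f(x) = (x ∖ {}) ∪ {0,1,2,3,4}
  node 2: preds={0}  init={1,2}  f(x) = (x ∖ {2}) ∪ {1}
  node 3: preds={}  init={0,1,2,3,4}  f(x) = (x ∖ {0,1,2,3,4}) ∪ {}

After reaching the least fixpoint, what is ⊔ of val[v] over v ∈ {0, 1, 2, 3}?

Worklist (6 pops):
  #1 pop 0: in={0,1,2,3,4} → {0,1,2,3,4} (was {}); enqueue []
  #2 pop 1: in={1,2} → {0,1,2,3,4} (was {3}); enqueue [0]
  #3 pop 2: in={0,1,2,3,4} → {0,1,2,3,4} (was {1,2}); enqueue [1]
  #4 pop 3: in={} → {0,1,2,3,4} (no change)
  #5 pop 0: in={0,1,2,3,4} → {0,1,2,3,4} (no change)
  #6 pop 1: in={0,1,2,3,4} → {0,1,2,3,4} (no change)

Fixpoint:
  val[0] = {0,1,2,3,4}
  val[1] = {0,1,2,3,4}
  val[2] = {0,1,2,3,4}
  val[3] = {0,1,2,3,4}

{0,1,2,3,4}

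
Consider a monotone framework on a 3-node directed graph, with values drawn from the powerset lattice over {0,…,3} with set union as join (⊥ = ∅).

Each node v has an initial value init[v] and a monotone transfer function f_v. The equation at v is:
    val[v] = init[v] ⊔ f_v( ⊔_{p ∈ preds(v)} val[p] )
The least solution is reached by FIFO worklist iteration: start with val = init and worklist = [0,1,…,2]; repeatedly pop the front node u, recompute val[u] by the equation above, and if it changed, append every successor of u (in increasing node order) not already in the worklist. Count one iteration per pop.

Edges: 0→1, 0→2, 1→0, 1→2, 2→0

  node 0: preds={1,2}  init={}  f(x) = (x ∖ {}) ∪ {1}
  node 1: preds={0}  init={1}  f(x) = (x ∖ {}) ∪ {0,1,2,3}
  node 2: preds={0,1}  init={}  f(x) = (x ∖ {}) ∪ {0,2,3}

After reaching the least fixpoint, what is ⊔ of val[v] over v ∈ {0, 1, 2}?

Iteration log — 6 steps:
  step 1. node 0  ⊔preds={1}  new={1}  old={}  +wl: 
  step 2. node 1  ⊔preds={1}  new={0,1,2,3}  old={1}  +wl: 0
  step 3. node 2  ⊔preds={0,1,2,3}  new={0,1,2,3}  old={}  +wl: 
  step 4. node 0  ⊔preds={0,1,2,3}  new={0,1,2,3}  old={1}  +wl: 1,2
  step 5. node 1  ⊔preds={0,1,2,3}  new={0,1,2,3}  stable
  step 6. node 2  ⊔preds={0,1,2,3}  new={0,1,2,3}  stable

Least fixpoint reached:
  node 0: {0,1,2,3}
  node 1: {0,1,2,3}
  node 2: {0,1,2,3}

{0,1,2,3}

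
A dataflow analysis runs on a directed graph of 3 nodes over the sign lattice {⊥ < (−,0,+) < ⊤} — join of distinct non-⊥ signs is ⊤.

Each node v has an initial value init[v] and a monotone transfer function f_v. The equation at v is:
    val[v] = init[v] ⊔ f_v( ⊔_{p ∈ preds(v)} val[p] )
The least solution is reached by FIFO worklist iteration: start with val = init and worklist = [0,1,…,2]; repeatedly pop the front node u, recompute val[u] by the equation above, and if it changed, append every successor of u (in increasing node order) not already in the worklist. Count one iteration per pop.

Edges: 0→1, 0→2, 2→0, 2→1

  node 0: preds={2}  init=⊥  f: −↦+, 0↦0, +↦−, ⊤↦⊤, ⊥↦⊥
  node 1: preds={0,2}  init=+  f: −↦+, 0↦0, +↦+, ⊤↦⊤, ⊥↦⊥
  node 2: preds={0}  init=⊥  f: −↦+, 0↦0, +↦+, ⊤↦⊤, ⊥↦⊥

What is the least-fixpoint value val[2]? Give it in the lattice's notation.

⊥

Iteration log — 3 steps:
  step 1. node 0  ⊔preds=⊥  new=⊥  stable
  step 2. node 1  ⊔preds=⊥  new=+  stable
  step 3. node 2  ⊔preds=⊥  new=⊥  stable

Least fixpoint reached:
  node 0: ⊥
  node 1: +
  node 2: ⊥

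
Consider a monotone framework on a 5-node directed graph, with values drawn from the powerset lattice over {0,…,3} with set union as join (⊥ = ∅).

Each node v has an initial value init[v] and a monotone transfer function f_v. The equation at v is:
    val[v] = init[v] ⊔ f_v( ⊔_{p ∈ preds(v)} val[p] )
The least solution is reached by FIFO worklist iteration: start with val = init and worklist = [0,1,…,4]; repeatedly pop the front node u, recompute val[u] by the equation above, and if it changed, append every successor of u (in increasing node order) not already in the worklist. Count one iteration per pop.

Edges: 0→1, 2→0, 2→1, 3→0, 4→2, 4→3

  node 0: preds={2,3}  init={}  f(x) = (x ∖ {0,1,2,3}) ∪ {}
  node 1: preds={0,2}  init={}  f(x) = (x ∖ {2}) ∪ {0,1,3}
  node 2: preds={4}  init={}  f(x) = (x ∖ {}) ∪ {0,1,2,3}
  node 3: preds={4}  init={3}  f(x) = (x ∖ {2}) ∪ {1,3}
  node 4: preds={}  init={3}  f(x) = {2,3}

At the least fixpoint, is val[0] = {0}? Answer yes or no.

Worklist (9 pops):
  #1 pop 0: in={3} → {} (no change)
  #2 pop 1: in={} → {0,1,3} (was {}); enqueue []
  #3 pop 2: in={3} → {0,1,2,3} (was {}); enqueue [0,1]
  #4 pop 3: in={3} → {1,3} (was {3}); enqueue []
  #5 pop 4: in={} → {2,3} (was {3}); enqueue [2,3]
  #6 pop 0: in={0,1,2,3} → {} (no change)
  #7 pop 1: in={0,1,2,3} → {0,1,3} (no change)
  #8 pop 2: in={2,3} → {0,1,2,3} (no change)
  #9 pop 3: in={2,3} → {1,3} (no change)

Fixpoint:
  val[0] = {}
  val[1] = {0,1,3}
  val[2] = {0,1,2,3}
  val[3] = {1,3}
  val[4] = {2,3}

no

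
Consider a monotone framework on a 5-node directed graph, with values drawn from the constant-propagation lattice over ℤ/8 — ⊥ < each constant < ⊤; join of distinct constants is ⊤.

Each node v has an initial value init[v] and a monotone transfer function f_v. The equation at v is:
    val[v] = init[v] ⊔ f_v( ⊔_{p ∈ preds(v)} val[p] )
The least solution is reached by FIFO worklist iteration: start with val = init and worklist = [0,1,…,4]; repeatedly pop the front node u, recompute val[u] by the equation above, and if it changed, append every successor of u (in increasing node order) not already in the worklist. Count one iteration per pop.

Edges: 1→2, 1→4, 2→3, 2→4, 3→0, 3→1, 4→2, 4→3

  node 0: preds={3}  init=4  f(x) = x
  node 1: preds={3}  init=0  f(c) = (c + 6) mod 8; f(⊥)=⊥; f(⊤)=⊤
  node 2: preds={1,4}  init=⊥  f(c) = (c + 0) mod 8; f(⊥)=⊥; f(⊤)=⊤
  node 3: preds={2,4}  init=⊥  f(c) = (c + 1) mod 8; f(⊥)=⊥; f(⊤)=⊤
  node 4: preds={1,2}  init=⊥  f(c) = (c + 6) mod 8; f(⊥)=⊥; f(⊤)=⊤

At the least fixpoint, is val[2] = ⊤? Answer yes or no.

yes

Trace (14 dequeues):
  [1] u=0 | in ⊥ | out 4 | ==
  [2] u=1 | in ⊥ | out 0 | ==
  [3] u=2 | in 0 | out 0 | prev ⊥ | push {}
  [4] u=3 | in 0 | out 1 | prev ⊥ | push {0,1}
  [5] u=4 | in 0 | out 6 | prev ⊥ | push {2,3}
  [6] u=0 | in 1 | out ⊤ | prev 4 | push {}
  [7] u=1 | in 1 | out ⊤ | prev 0 | push {4}
  [8] u=2 | in ⊤ | out ⊤ | prev 0 | push {}
  [9] u=3 | in ⊤ | out ⊤ | prev 1 | push {0,1}
  [10] u=4 | in ⊤ | out ⊤ | prev 6 | push {2,3}
  [11] u=0 | in ⊤ | out ⊤ | ==
  [12] u=1 | in ⊤ | out ⊤ | ==
  [13] u=2 | in ⊤ | out ⊤ | ==
  [14] u=3 | in ⊤ | out ⊤ | ==

Converged values:
  [0] ⊤
  [1] ⊤
  [2] ⊤
  [3] ⊤
  [4] ⊤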